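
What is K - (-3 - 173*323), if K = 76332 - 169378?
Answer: -37164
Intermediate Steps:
K = -93046
K - (-3 - 173*323) = -93046 - (-3 - 173*323) = -93046 - (-3 - 55879) = -93046 - 1*(-55882) = -93046 + 55882 = -37164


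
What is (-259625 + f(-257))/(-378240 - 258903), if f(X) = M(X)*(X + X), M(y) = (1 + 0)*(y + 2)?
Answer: 128555/637143 ≈ 0.20177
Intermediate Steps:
M(y) = 2 + y (M(y) = 1*(2 + y) = 2 + y)
f(X) = 2*X*(2 + X) (f(X) = (2 + X)*(X + X) = (2 + X)*(2*X) = 2*X*(2 + X))
(-259625 + f(-257))/(-378240 - 258903) = (-259625 + 2*(-257)*(2 - 257))/(-378240 - 258903) = (-259625 + 2*(-257)*(-255))/(-637143) = (-259625 + 131070)*(-1/637143) = -128555*(-1/637143) = 128555/637143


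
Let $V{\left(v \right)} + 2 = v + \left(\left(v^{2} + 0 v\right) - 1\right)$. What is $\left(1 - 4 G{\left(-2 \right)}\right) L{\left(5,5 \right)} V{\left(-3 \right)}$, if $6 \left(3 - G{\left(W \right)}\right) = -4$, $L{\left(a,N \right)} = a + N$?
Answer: $-410$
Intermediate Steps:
$L{\left(a,N \right)} = N + a$
$G{\left(W \right)} = \frac{11}{3}$ ($G{\left(W \right)} = 3 - - \frac{2}{3} = 3 + \frac{2}{3} = \frac{11}{3}$)
$V{\left(v \right)} = -3 + v + v^{2}$ ($V{\left(v \right)} = -2 + \left(v + \left(\left(v^{2} + 0 v\right) - 1\right)\right) = -2 + \left(v + \left(\left(v^{2} + 0\right) - 1\right)\right) = -2 + \left(v + \left(v^{2} - 1\right)\right) = -2 + \left(v + \left(-1 + v^{2}\right)\right) = -2 + \left(-1 + v + v^{2}\right) = -3 + v + v^{2}$)
$\left(1 - 4 G{\left(-2 \right)}\right) L{\left(5,5 \right)} V{\left(-3 \right)} = \left(1 - \frac{44}{3}\right) \left(5 + 5\right) \left(-3 - 3 + \left(-3\right)^{2}\right) = \left(1 - \frac{44}{3}\right) 10 \left(-3 - 3 + 9\right) = \left(- \frac{41}{3}\right) 10 \cdot 3 = \left(- \frac{410}{3}\right) 3 = -410$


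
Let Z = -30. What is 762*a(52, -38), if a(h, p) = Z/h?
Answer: -5715/13 ≈ -439.62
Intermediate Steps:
a(h, p) = -30/h
762*a(52, -38) = 762*(-30/52) = 762*(-30*1/52) = 762*(-15/26) = -5715/13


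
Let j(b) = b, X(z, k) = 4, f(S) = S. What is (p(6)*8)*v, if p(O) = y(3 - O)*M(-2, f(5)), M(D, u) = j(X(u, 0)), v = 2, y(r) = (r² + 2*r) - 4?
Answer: -64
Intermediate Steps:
y(r) = -4 + r² + 2*r
M(D, u) = 4
p(O) = 8 - 8*O + 4*(3 - O)² (p(O) = (-4 + (3 - O)² + 2*(3 - O))*4 = (-4 + (3 - O)² + (6 - 2*O))*4 = (2 + (3 - O)² - 2*O)*4 = 8 - 8*O + 4*(3 - O)²)
(p(6)*8)*v = ((44 - 32*6 + 4*6²)*8)*2 = ((44 - 192 + 4*36)*8)*2 = ((44 - 192 + 144)*8)*2 = -4*8*2 = -32*2 = -64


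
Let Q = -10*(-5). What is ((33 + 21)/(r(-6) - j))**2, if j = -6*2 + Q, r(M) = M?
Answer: 729/484 ≈ 1.5062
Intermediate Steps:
Q = 50
j = 38 (j = -6*2 + 50 = -12 + 50 = 38)
((33 + 21)/(r(-6) - j))**2 = ((33 + 21)/(-6 - 1*38))**2 = (54/(-6 - 38))**2 = (54/(-44))**2 = (54*(-1/44))**2 = (-27/22)**2 = 729/484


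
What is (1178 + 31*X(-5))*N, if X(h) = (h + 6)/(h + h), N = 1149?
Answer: 13499601/10 ≈ 1.3500e+6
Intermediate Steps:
X(h) = (6 + h)/(2*h) (X(h) = (6 + h)/((2*h)) = (6 + h)*(1/(2*h)) = (6 + h)/(2*h))
(1178 + 31*X(-5))*N = (1178 + 31*((½)*(6 - 5)/(-5)))*1149 = (1178 + 31*((½)*(-⅕)*1))*1149 = (1178 + 31*(-⅒))*1149 = (1178 - 31/10)*1149 = (11749/10)*1149 = 13499601/10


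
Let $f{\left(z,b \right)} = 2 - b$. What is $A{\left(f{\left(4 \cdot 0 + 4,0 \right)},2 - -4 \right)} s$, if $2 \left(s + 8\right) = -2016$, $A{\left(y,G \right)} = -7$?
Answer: $7112$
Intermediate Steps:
$s = -1016$ ($s = -8 + \frac{1}{2} \left(-2016\right) = -8 - 1008 = -1016$)
$A{\left(f{\left(4 \cdot 0 + 4,0 \right)},2 - -4 \right)} s = \left(-7\right) \left(-1016\right) = 7112$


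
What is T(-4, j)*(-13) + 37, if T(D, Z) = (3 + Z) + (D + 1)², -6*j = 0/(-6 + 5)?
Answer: -119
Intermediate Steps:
j = 0 (j = -0/(-6 + 5) = -0/(-1) = -0*(-1) = -⅙*0 = 0)
T(D, Z) = 3 + Z + (1 + D)² (T(D, Z) = (3 + Z) + (1 + D)² = 3 + Z + (1 + D)²)
T(-4, j)*(-13) + 37 = (3 + 0 + (1 - 4)²)*(-13) + 37 = (3 + 0 + (-3)²)*(-13) + 37 = (3 + 0 + 9)*(-13) + 37 = 12*(-13) + 37 = -156 + 37 = -119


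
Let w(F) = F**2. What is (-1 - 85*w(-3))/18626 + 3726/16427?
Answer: 28408697/152984651 ≈ 0.18570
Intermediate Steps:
(-1 - 85*w(-3))/18626 + 3726/16427 = (-1 - 85*(-3)**2)/18626 + 3726/16427 = (-1 - 85*9)*(1/18626) + 3726*(1/16427) = (-1 - 765)*(1/18626) + 3726/16427 = -766*1/18626 + 3726/16427 = -383/9313 + 3726/16427 = 28408697/152984651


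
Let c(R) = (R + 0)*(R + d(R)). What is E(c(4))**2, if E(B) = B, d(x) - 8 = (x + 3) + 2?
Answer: 7056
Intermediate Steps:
d(x) = 13 + x (d(x) = 8 + ((x + 3) + 2) = 8 + ((3 + x) + 2) = 8 + (5 + x) = 13 + x)
c(R) = R*(13 + 2*R) (c(R) = (R + 0)*(R + (13 + R)) = R*(13 + 2*R))
E(c(4))**2 = (4*(13 + 2*4))**2 = (4*(13 + 8))**2 = (4*21)**2 = 84**2 = 7056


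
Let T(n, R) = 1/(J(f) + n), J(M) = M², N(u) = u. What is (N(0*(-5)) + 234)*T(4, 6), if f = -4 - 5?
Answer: 234/85 ≈ 2.7529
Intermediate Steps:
f = -9
T(n, R) = 1/(81 + n) (T(n, R) = 1/((-9)² + n) = 1/(81 + n))
(N(0*(-5)) + 234)*T(4, 6) = (0*(-5) + 234)/(81 + 4) = (0 + 234)/85 = 234*(1/85) = 234/85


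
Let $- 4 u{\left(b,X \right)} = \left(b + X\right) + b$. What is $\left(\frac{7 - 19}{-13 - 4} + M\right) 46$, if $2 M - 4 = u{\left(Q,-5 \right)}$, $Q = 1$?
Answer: $\frac{9637}{68} \approx 141.72$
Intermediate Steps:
$u{\left(b,X \right)} = - \frac{b}{2} - \frac{X}{4}$ ($u{\left(b,X \right)} = - \frac{\left(b + X\right) + b}{4} = - \frac{\left(X + b\right) + b}{4} = - \frac{X + 2 b}{4} = - \frac{b}{2} - \frac{X}{4}$)
$M = \frac{19}{8}$ ($M = 2 + \frac{\left(- \frac{1}{2}\right) 1 - - \frac{5}{4}}{2} = 2 + \frac{- \frac{1}{2} + \frac{5}{4}}{2} = 2 + \frac{1}{2} \cdot \frac{3}{4} = 2 + \frac{3}{8} = \frac{19}{8} \approx 2.375$)
$\left(\frac{7 - 19}{-13 - 4} + M\right) 46 = \left(\frac{7 - 19}{-13 - 4} + \frac{19}{8}\right) 46 = \left(- \frac{12}{-17} + \frac{19}{8}\right) 46 = \left(\left(-12\right) \left(- \frac{1}{17}\right) + \frac{19}{8}\right) 46 = \left(\frac{12}{17} + \frac{19}{8}\right) 46 = \frac{419}{136} \cdot 46 = \frac{9637}{68}$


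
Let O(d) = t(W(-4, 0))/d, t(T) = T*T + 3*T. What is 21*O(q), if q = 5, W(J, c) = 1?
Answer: 84/5 ≈ 16.800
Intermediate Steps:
t(T) = T² + 3*T
O(d) = 4/d (O(d) = (1*(3 + 1))/d = (1*4)/d = 4/d)
21*O(q) = 21*(4/5) = 21*(4*(⅕)) = 21*(⅘) = 84/5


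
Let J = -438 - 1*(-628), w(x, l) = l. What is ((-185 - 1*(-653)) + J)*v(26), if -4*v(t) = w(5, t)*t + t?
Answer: -115479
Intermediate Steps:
J = 190 (J = -438 + 628 = 190)
v(t) = -t/4 - t**2/4 (v(t) = -(t*t + t)/4 = -(t**2 + t)/4 = -(t + t**2)/4 = -t/4 - t**2/4)
((-185 - 1*(-653)) + J)*v(26) = ((-185 - 1*(-653)) + 190)*(-1/4*26*(1 + 26)) = ((-185 + 653) + 190)*(-1/4*26*27) = (468 + 190)*(-351/2) = 658*(-351/2) = -115479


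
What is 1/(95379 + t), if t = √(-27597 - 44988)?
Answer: 31793/3032408742 - I*√8065/3032408742 ≈ 1.0484e-5 - 2.9615e-8*I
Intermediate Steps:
t = 3*I*√8065 (t = √(-72585) = 3*I*√8065 ≈ 269.42*I)
1/(95379 + t) = 1/(95379 + 3*I*√8065)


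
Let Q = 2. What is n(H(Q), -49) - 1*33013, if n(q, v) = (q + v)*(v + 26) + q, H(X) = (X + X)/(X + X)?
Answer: -31908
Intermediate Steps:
H(X) = 1 (H(X) = (2*X)/((2*X)) = (2*X)*(1/(2*X)) = 1)
n(q, v) = q + (26 + v)*(q + v) (n(q, v) = (q + v)*(26 + v) + q = (26 + v)*(q + v) + q = q + (26 + v)*(q + v))
n(H(Q), -49) - 1*33013 = ((-49)² + 26*(-49) + 27*1 + 1*(-49)) - 1*33013 = (2401 - 1274 + 27 - 49) - 33013 = 1105 - 33013 = -31908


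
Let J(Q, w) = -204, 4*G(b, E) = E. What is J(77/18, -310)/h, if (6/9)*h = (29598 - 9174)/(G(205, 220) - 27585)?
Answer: 468010/2553 ≈ 183.32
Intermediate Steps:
G(b, E) = E/4
h = -15318/13765 (h = 3*((29598 - 9174)/((¼)*220 - 27585))/2 = 3*(20424/(55 - 27585))/2 = 3*(20424/(-27530))/2 = 3*(20424*(-1/27530))/2 = (3/2)*(-10212/13765) = -15318/13765 ≈ -1.1128)
J(77/18, -310)/h = -204/(-15318/13765) = -204*(-13765/15318) = 468010/2553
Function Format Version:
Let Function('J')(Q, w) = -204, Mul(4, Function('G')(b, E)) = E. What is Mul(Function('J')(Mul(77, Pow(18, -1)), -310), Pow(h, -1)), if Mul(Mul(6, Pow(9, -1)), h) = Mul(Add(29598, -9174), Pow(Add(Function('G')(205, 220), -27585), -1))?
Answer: Rational(468010, 2553) ≈ 183.32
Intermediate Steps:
Function('G')(b, E) = Mul(Rational(1, 4), E)
h = Rational(-15318, 13765) (h = Mul(Rational(3, 2), Mul(Add(29598, -9174), Pow(Add(Mul(Rational(1, 4), 220), -27585), -1))) = Mul(Rational(3, 2), Mul(20424, Pow(Add(55, -27585), -1))) = Mul(Rational(3, 2), Mul(20424, Pow(-27530, -1))) = Mul(Rational(3, 2), Mul(20424, Rational(-1, 27530))) = Mul(Rational(3, 2), Rational(-10212, 13765)) = Rational(-15318, 13765) ≈ -1.1128)
Mul(Function('J')(Mul(77, Pow(18, -1)), -310), Pow(h, -1)) = Mul(-204, Pow(Rational(-15318, 13765), -1)) = Mul(-204, Rational(-13765, 15318)) = Rational(468010, 2553)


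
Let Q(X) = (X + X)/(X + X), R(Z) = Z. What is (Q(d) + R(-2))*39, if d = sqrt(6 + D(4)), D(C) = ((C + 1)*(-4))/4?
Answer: -39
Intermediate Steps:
D(C) = -1 - C (D(C) = ((1 + C)*(-4))*(1/4) = (-4 - 4*C)*(1/4) = -1 - C)
d = 1 (d = sqrt(6 + (-1 - 1*4)) = sqrt(6 + (-1 - 4)) = sqrt(6 - 5) = sqrt(1) = 1)
Q(X) = 1 (Q(X) = (2*X)/((2*X)) = (2*X)*(1/(2*X)) = 1)
(Q(d) + R(-2))*39 = (1 - 2)*39 = -1*39 = -39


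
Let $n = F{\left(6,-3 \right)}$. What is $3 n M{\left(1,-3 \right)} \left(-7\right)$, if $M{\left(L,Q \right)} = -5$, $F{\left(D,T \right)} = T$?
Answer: $-315$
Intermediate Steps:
$n = -3$
$3 n M{\left(1,-3 \right)} \left(-7\right) = 3 \left(-3\right) \left(-5\right) \left(-7\right) = \left(-9\right) \left(-5\right) \left(-7\right) = 45 \left(-7\right) = -315$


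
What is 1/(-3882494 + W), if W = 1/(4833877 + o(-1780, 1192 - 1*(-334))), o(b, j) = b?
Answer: -4832097/18760587609917 ≈ -2.5757e-7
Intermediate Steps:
W = 1/4832097 (W = 1/(4833877 - 1780) = 1/4832097 ≈ 2.0695e-7)
1/(-3882494 + W) = 1/(-3882494 + 1/4832097) = 1/(-18760587609917/4832097) = -4832097/18760587609917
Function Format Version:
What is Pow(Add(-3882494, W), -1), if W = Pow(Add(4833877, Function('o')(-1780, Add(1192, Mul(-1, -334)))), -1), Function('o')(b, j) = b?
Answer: Rational(-4832097, 18760587609917) ≈ -2.5757e-7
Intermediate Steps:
W = Rational(1, 4832097) (W = Pow(Add(4833877, -1780), -1) = Pow(4832097, -1) = Rational(1, 4832097) ≈ 2.0695e-7)
Pow(Add(-3882494, W), -1) = Pow(Add(-3882494, Rational(1, 4832097)), -1) = Pow(Rational(-18760587609917, 4832097), -1) = Rational(-4832097, 18760587609917)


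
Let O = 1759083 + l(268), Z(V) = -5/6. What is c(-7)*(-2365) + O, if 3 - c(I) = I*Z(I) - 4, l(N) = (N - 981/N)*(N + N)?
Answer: 11388059/6 ≈ 1.8980e+6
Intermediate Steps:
Z(V) = -5/6 (Z(V) = -5*1/6 = -5/6)
l(N) = 2*N*(N - 981/N) (l(N) = (N - 981/N)*(2*N) = 2*N*(N - 981/N))
c(I) = 7 + 5*I/6 (c(I) = 3 - (I*(-5/6) - 4) = 3 - (-5*I/6 - 4) = 3 - (-4 - 5*I/6) = 3 + (4 + 5*I/6) = 7 + 5*I/6)
O = 1900769 (O = 1759083 + (-1962 + 2*268**2) = 1759083 + (-1962 + 2*71824) = 1759083 + (-1962 + 143648) = 1759083 + 141686 = 1900769)
c(-7)*(-2365) + O = (7 + (5/6)*(-7))*(-2365) + 1900769 = (7 - 35/6)*(-2365) + 1900769 = (7/6)*(-2365) + 1900769 = -16555/6 + 1900769 = 11388059/6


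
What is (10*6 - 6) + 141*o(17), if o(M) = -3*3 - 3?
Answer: -1638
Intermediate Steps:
o(M) = -12 (o(M) = -9 - 3 = -12)
(10*6 - 6) + 141*o(17) = (10*6 - 6) + 141*(-12) = (60 - 6) - 1692 = 54 - 1692 = -1638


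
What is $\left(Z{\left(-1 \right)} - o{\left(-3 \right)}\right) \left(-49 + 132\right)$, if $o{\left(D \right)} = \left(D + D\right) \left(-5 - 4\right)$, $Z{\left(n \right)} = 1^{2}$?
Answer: $-4399$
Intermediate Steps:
$Z{\left(n \right)} = 1$
$o{\left(D \right)} = - 18 D$ ($o{\left(D \right)} = 2 D \left(-9\right) = - 18 D$)
$\left(Z{\left(-1 \right)} - o{\left(-3 \right)}\right) \left(-49 + 132\right) = \left(1 - \left(-18\right) \left(-3\right)\right) \left(-49 + 132\right) = \left(1 - 54\right) 83 = \left(-53\right) 83 = -4399$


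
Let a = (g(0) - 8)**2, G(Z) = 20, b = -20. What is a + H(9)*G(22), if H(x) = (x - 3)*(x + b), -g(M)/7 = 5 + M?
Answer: 529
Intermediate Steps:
g(M) = -35 - 7*M (g(M) = -7*(5 + M) = -35 - 7*M)
H(x) = (-20 + x)*(-3 + x) (H(x) = (x - 3)*(x - 20) = (-3 + x)*(-20 + x) = (-20 + x)*(-3 + x))
a = 1849 (a = ((-35 - 7*0) - 8)**2 = ((-35 + 0) - 8)**2 = (-35 - 8)**2 = (-43)**2 = 1849)
a + H(9)*G(22) = 1849 + (60 + 9**2 - 23*9)*20 = 1849 + (60 + 81 - 207)*20 = 1849 - 66*20 = 1849 - 1320 = 529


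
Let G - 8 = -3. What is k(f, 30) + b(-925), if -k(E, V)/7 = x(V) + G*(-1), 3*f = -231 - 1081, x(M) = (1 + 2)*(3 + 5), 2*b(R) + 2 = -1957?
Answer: -2225/2 ≈ -1112.5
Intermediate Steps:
b(R) = -1959/2 (b(R) = -1 + (1/2)*(-1957) = -1 - 1957/2 = -1959/2)
G = 5 (G = 8 - 3 = 5)
x(M) = 24 (x(M) = 3*8 = 24)
f = -1312/3 (f = (-231 - 1081)/3 = (1/3)*(-1312) = -1312/3 ≈ -437.33)
k(E, V) = -133 (k(E, V) = -7*(24 + 5*(-1)) = -7*(24 - 5) = -7*19 = -133)
k(f, 30) + b(-925) = -133 - 1959/2 = -2225/2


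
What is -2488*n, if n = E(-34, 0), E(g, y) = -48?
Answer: 119424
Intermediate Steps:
n = -48
-2488*n = -2488*(-48) = 119424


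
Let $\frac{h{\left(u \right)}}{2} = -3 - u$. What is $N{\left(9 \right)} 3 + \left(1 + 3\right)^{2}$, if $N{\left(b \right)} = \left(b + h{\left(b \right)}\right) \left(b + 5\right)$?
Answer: $-614$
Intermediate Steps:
$h{\left(u \right)} = -6 - 2 u$ ($h{\left(u \right)} = 2 \left(-3 - u\right) = -6 - 2 u$)
$N{\left(b \right)} = \left(-6 - b\right) \left(5 + b\right)$ ($N{\left(b \right)} = \left(b - \left(6 + 2 b\right)\right) \left(b + 5\right) = \left(-6 - b\right) \left(5 + b\right)$)
$N{\left(9 \right)} 3 + \left(1 + 3\right)^{2} = \left(-30 - 9^{2} - 99\right) 3 + \left(1 + 3\right)^{2} = \left(-30 - 81 - 99\right) 3 + 4^{2} = \left(-30 - 81 - 99\right) 3 + 16 = \left(-210\right) 3 + 16 = -630 + 16 = -614$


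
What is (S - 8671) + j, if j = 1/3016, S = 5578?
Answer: -9328487/3016 ≈ -3093.0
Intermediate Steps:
j = 1/3016 ≈ 0.00033156
(S - 8671) + j = (5578 - 8671) + 1/3016 = -3093 + 1/3016 = -9328487/3016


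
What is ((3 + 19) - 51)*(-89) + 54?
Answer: 2635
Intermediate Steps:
((3 + 19) - 51)*(-89) + 54 = (22 - 51)*(-89) + 54 = -29*(-89) + 54 = 2581 + 54 = 2635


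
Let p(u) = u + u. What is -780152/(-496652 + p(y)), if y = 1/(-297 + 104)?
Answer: 75284668/47926919 ≈ 1.5708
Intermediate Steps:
y = -1/193 (y = 1/(-193) = -1/193 ≈ -0.0051813)
p(u) = 2*u
-780152/(-496652 + p(y)) = -780152/(-496652 + 2*(-1/193)) = -780152/(-496652 - 2/193) = -780152/(-95853838/193) = -780152*(-193/95853838) = 75284668/47926919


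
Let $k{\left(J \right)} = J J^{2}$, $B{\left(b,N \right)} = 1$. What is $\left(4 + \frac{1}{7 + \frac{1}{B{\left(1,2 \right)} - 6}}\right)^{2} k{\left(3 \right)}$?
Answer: $\frac{536787}{1156} \approx 464.35$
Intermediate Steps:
$k{\left(J \right)} = J^{3}$
$\left(4 + \frac{1}{7 + \frac{1}{B{\left(1,2 \right)} - 6}}\right)^{2} k{\left(3 \right)} = \left(4 + \frac{1}{7 + \frac{1}{1 - 6}}\right)^{2} \cdot 3^{3} = \left(4 + \frac{1}{7 + \frac{1}{-5}}\right)^{2} \cdot 27 = \left(4 + \frac{1}{7 - \frac{1}{5}}\right)^{2} \cdot 27 = \left(4 + \frac{1}{\frac{34}{5}}\right)^{2} \cdot 27 = \left(4 + \frac{5}{34}\right)^{2} \cdot 27 = \left(\frac{141}{34}\right)^{2} \cdot 27 = \frac{19881}{1156} \cdot 27 = \frac{536787}{1156}$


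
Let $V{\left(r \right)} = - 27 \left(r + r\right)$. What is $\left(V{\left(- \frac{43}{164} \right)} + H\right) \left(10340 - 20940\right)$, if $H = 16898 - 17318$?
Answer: $\frac{176378700}{41} \approx 4.3019 \cdot 10^{6}$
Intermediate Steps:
$H = -420$
$V{\left(r \right)} = - 54 r$ ($V{\left(r \right)} = - 27 \cdot 2 r = - 54 r$)
$\left(V{\left(- \frac{43}{164} \right)} + H\right) \left(10340 - 20940\right) = \left(- 54 \left(- \frac{43}{164}\right) - 420\right) \left(10340 - 20940\right) = \left(- 54 \left(\left(-43\right) \frac{1}{164}\right) - 420\right) \left(-10600\right) = \left(\left(-54\right) \left(- \frac{43}{164}\right) - 420\right) \left(-10600\right) = \left(\frac{1161}{82} - 420\right) \left(-10600\right) = \left(- \frac{33279}{82}\right) \left(-10600\right) = \frac{176378700}{41}$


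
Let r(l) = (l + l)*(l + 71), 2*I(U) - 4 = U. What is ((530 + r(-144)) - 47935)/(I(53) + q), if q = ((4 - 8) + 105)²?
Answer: -52762/20459 ≈ -2.5789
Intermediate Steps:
I(U) = 2 + U/2
q = 10201 (q = (-4 + 105)² = 101² = 10201)
r(l) = 2*l*(71 + l) (r(l) = (2*l)*(71 + l) = 2*l*(71 + l))
((530 + r(-144)) - 47935)/(I(53) + q) = ((530 + 2*(-144)*(71 - 144)) - 47935)/((2 + (½)*53) + 10201) = ((530 + 2*(-144)*(-73)) - 47935)/((2 + 53/2) + 10201) = ((530 + 21024) - 47935)/(57/2 + 10201) = (21554 - 47935)/(20459/2) = -26381*2/20459 = -52762/20459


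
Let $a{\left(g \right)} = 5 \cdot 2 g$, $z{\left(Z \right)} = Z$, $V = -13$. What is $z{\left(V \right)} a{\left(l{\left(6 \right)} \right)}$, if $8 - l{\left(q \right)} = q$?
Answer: $-260$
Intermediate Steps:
$l{\left(q \right)} = 8 - q$
$a{\left(g \right)} = 10 g$
$z{\left(V \right)} a{\left(l{\left(6 \right)} \right)} = - 13 \cdot 10 \left(8 - 6\right) = - 13 \cdot 10 \cdot 2 = \left(-13\right) 20 = -260$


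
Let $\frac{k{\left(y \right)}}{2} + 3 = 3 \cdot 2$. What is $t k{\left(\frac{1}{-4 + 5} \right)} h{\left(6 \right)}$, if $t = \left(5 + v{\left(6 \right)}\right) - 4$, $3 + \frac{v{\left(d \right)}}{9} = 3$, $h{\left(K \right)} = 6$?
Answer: $36$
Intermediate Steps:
$v{\left(d \right)} = 0$ ($v{\left(d \right)} = -27 + 9 \cdot 3 = -27 + 27 = 0$)
$t = 1$ ($t = \left(5 + 0\right) - 4 = 5 - 4 = 1$)
$k{\left(y \right)} = 6$ ($k{\left(y \right)} = -6 + 2 \cdot 3 \cdot 2 = -6 + 2 \cdot 6 = -6 + 12 = 6$)
$t k{\left(\frac{1}{-4 + 5} \right)} h{\left(6 \right)} = 1 \cdot 6 \cdot 6 = 6 \cdot 6 = 36$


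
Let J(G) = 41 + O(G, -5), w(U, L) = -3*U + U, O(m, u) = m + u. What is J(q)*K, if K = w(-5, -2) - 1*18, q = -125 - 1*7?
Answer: 768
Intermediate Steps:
q = -132 (q = -125 - 7 = -132)
w(U, L) = -2*U
J(G) = 36 + G (J(G) = 41 + (G - 5) = 41 + (-5 + G) = 36 + G)
K = -8 (K = -2*(-5) - 1*18 = 10 - 18 = -8)
J(q)*K = (36 - 132)*(-8) = -96*(-8) = 768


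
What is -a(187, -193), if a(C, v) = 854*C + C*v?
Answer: -123607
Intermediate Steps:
-a(187, -193) = -187*(854 - 193) = -187*661 = -1*123607 = -123607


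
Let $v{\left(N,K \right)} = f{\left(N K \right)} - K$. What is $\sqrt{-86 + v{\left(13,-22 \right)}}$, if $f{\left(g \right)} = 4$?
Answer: $2 i \sqrt{15} \approx 7.746 i$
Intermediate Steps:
$v{\left(N,K \right)} = 4 - K$
$\sqrt{-86 + v{\left(13,-22 \right)}} = \sqrt{-86 + \left(4 - -22\right)} = \sqrt{-86 + \left(4 + 22\right)} = \sqrt{-86 + 26} = \sqrt{-60} = 2 i \sqrt{15}$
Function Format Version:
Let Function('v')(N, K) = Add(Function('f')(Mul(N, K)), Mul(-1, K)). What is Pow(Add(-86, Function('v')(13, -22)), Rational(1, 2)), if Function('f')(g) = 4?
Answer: Mul(2, I, Pow(15, Rational(1, 2))) ≈ Mul(7.7460, I)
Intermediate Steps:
Function('v')(N, K) = Add(4, Mul(-1, K))
Pow(Add(-86, Function('v')(13, -22)), Rational(1, 2)) = Pow(Add(-86, Add(4, Mul(-1, -22))), Rational(1, 2)) = Pow(Add(-86, Add(4, 22)), Rational(1, 2)) = Pow(Add(-86, 26), Rational(1, 2)) = Pow(-60, Rational(1, 2)) = Mul(2, I, Pow(15, Rational(1, 2)))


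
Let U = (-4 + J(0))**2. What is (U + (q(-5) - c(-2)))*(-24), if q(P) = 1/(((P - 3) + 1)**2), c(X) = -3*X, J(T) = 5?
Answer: 5856/49 ≈ 119.51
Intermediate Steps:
q(P) = (-2 + P)**(-2) (q(P) = 1/(((-3 + P) + 1)**2) = 1/((-2 + P)**2) = (-2 + P)**(-2))
U = 1 (U = (-4 + 5)**2 = 1**2 = 1)
(U + (q(-5) - c(-2)))*(-24) = (1 + ((-2 - 5)**(-2) - (-3)*(-2)))*(-24) = (1 + ((-7)**(-2) - 1*6))*(-24) = (1 + (1/49 - 6))*(-24) = (1 - 293/49)*(-24) = -244/49*(-24) = 5856/49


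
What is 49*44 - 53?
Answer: 2103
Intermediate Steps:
49*44 - 53 = 2156 - 53 = 2103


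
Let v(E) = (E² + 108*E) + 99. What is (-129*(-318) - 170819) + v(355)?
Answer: 34667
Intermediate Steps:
v(E) = 99 + E² + 108*E
(-129*(-318) - 170819) + v(355) = (-129*(-318) - 170819) + (99 + 355² + 108*355) = (41022 - 170819) + (99 + 126025 + 38340) = -129797 + 164464 = 34667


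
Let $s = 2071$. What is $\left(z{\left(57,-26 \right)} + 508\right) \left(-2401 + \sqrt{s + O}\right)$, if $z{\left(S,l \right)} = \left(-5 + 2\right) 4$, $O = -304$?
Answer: $-1190896 + 496 \sqrt{1767} \approx -1.17 \cdot 10^{6}$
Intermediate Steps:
$z{\left(S,l \right)} = -12$ ($z{\left(S,l \right)} = \left(-3\right) 4 = -12$)
$\left(z{\left(57,-26 \right)} + 508\right) \left(-2401 + \sqrt{s + O}\right) = \left(-12 + 508\right) \left(-2401 + \sqrt{2071 - 304}\right) = 496 \left(-2401 + \sqrt{1767}\right) = -1190896 + 496 \sqrt{1767}$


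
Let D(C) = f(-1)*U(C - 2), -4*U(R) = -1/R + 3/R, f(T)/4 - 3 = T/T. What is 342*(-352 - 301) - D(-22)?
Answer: -669979/3 ≈ -2.2333e+5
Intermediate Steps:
f(T) = 16 (f(T) = 12 + 4*(T/T) = 12 + 4*1 = 12 + 4 = 16)
U(R) = -1/(2*R) (U(R) = -(-1/R + 3/R)/4 = -1/(2*R))
D(C) = -8/(-2 + C) (D(C) = 16*(-1/(2*(C - 2))) = 16*(-1/(2*(-2 + C))) = -8/(-2 + C))
342*(-352 - 301) - D(-22) = 342*(-352 - 301) - (-8)/(-2 - 22) = 342*(-653) - (-8)/(-24) = -223326 - (-8)*(-1)/24 = -223326 - 1*⅓ = -223326 - ⅓ = -669979/3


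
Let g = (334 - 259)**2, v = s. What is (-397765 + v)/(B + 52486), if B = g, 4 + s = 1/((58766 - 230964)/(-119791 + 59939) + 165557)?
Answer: -151597258672351/22147196736907 ≈ -6.8450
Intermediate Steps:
s = -1524473046/381118837 (s = -4 + 1/((58766 - 230964)/(-119791 + 59939) + 165557) = -4 + 1/(-172198/(-59852) + 165557) = -4 + 1/(-172198*(-1/59852) + 165557) = -4 + 1/(6623/2302 + 165557) = -4 + 1/(381118837/2302) = -4 + 2302/381118837 = -1524473046/381118837 ≈ -4.0000)
v = -1524473046/381118837 ≈ -4.0000
g = 5625 (g = 75**2 = 5625)
B = 5625
(-397765 + v)/(B + 52486) = (-397765 - 1524473046/381118837)/(5625 + 52486) = -151597258672351/381118837/58111 = -151597258672351/381118837*1/58111 = -151597258672351/22147196736907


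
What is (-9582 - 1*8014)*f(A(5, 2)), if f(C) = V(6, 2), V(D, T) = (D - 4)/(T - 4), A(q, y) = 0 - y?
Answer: 17596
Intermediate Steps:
A(q, y) = -y
V(D, T) = (-4 + D)/(-4 + T)
f(C) = -1 (f(C) = (-4 + 6)/(-4 + 2) = 2/(-2) = -1/2*2 = -1)
(-9582 - 1*8014)*f(A(5, 2)) = (-9582 - 1*8014)*(-1) = (-9582 - 8014)*(-1) = -17596*(-1) = 17596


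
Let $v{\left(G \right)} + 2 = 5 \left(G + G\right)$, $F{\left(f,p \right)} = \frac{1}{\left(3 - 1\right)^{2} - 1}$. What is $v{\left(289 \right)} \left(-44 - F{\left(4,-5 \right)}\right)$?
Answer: $- \frac{384104}{3} \approx -1.2803 \cdot 10^{5}$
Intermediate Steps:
$F{\left(f,p \right)} = \frac{1}{3}$ ($F{\left(f,p \right)} = \frac{1}{2^{2} - 1} = \frac{1}{4 - 1} = \frac{1}{3}$)
$v{\left(G \right)} = -2 + 10 G$ ($v{\left(G \right)} = -2 + 5 \left(G + G\right) = -2 + 5 \cdot 2 G = -2 + 10 G$)
$v{\left(289 \right)} \left(-44 - F{\left(4,-5 \right)}\right) = \left(-2 + 10 \cdot 289\right) \left(-44 - \frac{1}{3}\right) = \left(-2 + 2890\right) \left(-44 - \frac{1}{3}\right) = 2888 \left(- \frac{133}{3}\right) = - \frac{384104}{3}$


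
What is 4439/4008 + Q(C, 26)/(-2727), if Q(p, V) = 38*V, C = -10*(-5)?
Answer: 2715083/3643272 ≈ 0.74523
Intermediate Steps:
C = 50
4439/4008 + Q(C, 26)/(-2727) = 4439/4008 + (38*26)/(-2727) = 4439*(1/4008) + 988*(-1/2727) = 4439/4008 - 988/2727 = 2715083/3643272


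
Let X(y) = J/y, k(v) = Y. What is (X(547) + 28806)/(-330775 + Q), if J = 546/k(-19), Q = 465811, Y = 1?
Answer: 1313119/6155391 ≈ 0.21333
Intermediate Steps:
k(v) = 1
J = 546 (J = 546/1 = 546*1 = 546)
X(y) = 546/y
(X(547) + 28806)/(-330775 + Q) = (546/547 + 28806)/(-330775 + 465811) = (546*(1/547) + 28806)/135036 = (546/547 + 28806)*(1/135036) = (15757428/547)*(1/135036) = 1313119/6155391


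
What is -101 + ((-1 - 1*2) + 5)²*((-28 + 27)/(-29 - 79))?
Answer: -2726/27 ≈ -100.96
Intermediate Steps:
-101 + ((-1 - 1*2) + 5)²*((-28 + 27)/(-29 - 79)) = -101 + ((-1 - 2) + 5)²*(-1/(-108)) = -101 + (-3 + 5)²*(-1*(-1/108)) = -101 + 2²*(1/108) = -101 + 4*(1/108) = -101 + 1/27 = -2726/27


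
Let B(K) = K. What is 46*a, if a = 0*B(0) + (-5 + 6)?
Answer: 46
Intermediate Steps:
a = 1 (a = 0*0 + (-5 + 6) = 0 + 1 = 1)
46*a = 46*1 = 46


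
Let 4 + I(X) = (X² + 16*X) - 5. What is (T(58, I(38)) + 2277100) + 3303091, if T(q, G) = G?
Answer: 5582234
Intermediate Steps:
I(X) = -9 + X² + 16*X (I(X) = -4 + ((X² + 16*X) - 5) = -4 + (-5 + X² + 16*X) = -9 + X² + 16*X)
(T(58, I(38)) + 2277100) + 3303091 = ((-9 + 38² + 16*38) + 2277100) + 3303091 = ((-9 + 1444 + 608) + 2277100) + 3303091 = (2043 + 2277100) + 3303091 = 2279143 + 3303091 = 5582234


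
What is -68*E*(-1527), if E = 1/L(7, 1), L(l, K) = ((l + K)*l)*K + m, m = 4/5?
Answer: 129795/71 ≈ 1828.1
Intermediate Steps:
m = ⅘ (m = 4*(⅕) = ⅘ ≈ 0.80000)
L(l, K) = ⅘ + K*l*(K + l) (L(l, K) = ((l + K)*l)*K + ⅘ = ((K + l)*l)*K + ⅘ = (l*(K + l))*K + ⅘ = K*l*(K + l) + ⅘ = ⅘ + K*l*(K + l))
E = 5/284 (E = 1/(⅘ + 1*7² + 7*1²) = 1/(⅘ + 1*49 + 7*1) = 1/(⅘ + 49 + 7) = 1/(284/5) = 5/284 ≈ 0.017606)
-68*E*(-1527) = -68*5/284*(-1527) = -85/71*(-1527) = 129795/71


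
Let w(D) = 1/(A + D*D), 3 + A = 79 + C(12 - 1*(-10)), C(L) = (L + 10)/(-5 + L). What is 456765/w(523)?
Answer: 2124558809505/17 ≈ 1.2497e+11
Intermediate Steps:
C(L) = (10 + L)/(-5 + L)
A = 1324/17 (A = -3 + (79 + (10 + (12 - 1*(-10)))/(-5 + (12 - 1*(-10)))) = -3 + (79 + (10 + (12 + 10))/(-5 + (12 + 10))) = -3 + (79 + (10 + 22)/(-5 + 22)) = -3 + (79 + 32/17) = -3 + 1375/17 = 1324/17 ≈ 77.882)
w(D) = 1/(1324/17 + D**2) (w(D) = 1/(1324/17 + D*D) = 1/(1324/17 + D**2))
456765/w(523) = 456765/((17/(1324 + 17*523**2))) = 456765/((17/(1324 + 17*273529))) = 456765/((17/(1324 + 4649993))) = 456765/((17/4651317)) = 456765/((17*(1/4651317))) = 456765/(17/4651317) = 456765*(4651317/17) = 2124558809505/17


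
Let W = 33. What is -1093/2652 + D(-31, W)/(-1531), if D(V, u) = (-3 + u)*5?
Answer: -2071183/4060212 ≈ -0.51012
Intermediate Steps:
D(V, u) = -15 + 5*u
-1093/2652 + D(-31, W)/(-1531) = -1093/2652 + (-15 + 5*33)/(-1531) = -1093*1/2652 + (-15 + 165)*(-1/1531) = -1093/2652 + 150*(-1/1531) = -1093/2652 - 150/1531 = -2071183/4060212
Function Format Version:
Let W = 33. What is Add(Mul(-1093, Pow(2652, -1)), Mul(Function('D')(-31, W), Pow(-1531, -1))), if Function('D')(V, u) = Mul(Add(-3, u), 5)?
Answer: Rational(-2071183, 4060212) ≈ -0.51012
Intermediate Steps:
Function('D')(V, u) = Add(-15, Mul(5, u))
Add(Mul(-1093, Pow(2652, -1)), Mul(Function('D')(-31, W), Pow(-1531, -1))) = Add(Mul(-1093, Pow(2652, -1)), Mul(Add(-15, Mul(5, 33)), Pow(-1531, -1))) = Add(Mul(-1093, Rational(1, 2652)), Mul(Add(-15, 165), Rational(-1, 1531))) = Add(Rational(-1093, 2652), Mul(150, Rational(-1, 1531))) = Add(Rational(-1093, 2652), Rational(-150, 1531)) = Rational(-2071183, 4060212)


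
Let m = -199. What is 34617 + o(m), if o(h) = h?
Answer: 34418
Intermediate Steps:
34617 + o(m) = 34617 - 199 = 34418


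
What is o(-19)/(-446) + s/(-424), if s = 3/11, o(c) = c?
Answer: 43639/1040072 ≈ 0.041958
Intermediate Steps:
s = 3/11 (s = 3*(1/11) = 3/11 ≈ 0.27273)
o(-19)/(-446) + s/(-424) = -19/(-446) + (3/11)/(-424) = -19*(-1/446) + (3/11)*(-1/424) = 19/446 - 3/4664 = 43639/1040072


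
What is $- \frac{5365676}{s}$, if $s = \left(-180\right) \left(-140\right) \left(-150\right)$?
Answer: $\frac{1341419}{945000} \approx 1.4195$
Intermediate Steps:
$s = -3780000$ ($s = 25200 \left(-150\right) = -3780000$)
$- \frac{5365676}{s} = - \frac{5365676}{-3780000} = \left(-5365676\right) \left(- \frac{1}{3780000}\right) = \frac{1341419}{945000}$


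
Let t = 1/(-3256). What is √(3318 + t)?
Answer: √8793973298/1628 ≈ 57.602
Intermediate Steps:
t = -1/3256 ≈ -0.00030713
√(3318 + t) = √(3318 - 1/3256) = √(10803407/3256) = √8793973298/1628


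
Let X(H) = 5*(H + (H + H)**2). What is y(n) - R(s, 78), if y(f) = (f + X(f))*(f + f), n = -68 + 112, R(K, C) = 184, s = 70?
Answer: 3430408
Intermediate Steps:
X(H) = 5*H + 20*H**2 (X(H) = 5*(H + (2*H)**2) = 5*(H + 4*H**2) = 5*H + 20*H**2)
n = 44
y(f) = 2*f*(f + 5*f*(1 + 4*f)) (y(f) = (f + 5*f*(1 + 4*f))*(f + f) = (f + 5*f*(1 + 4*f))*(2*f) = 2*f*(f + 5*f*(1 + 4*f)))
y(n) - R(s, 78) = 44**2*(12 + 40*44) - 1*184 = 1936*(12 + 1760) - 184 = 1936*1772 - 184 = 3430592 - 184 = 3430408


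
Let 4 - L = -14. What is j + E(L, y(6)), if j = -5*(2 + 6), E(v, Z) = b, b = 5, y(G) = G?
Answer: -35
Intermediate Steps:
L = 18 (L = 4 - 1*(-14) = 4 + 14 = 18)
E(v, Z) = 5
j = -40 (j = -5*8 = -40)
j + E(L, y(6)) = -40 + 5 = -35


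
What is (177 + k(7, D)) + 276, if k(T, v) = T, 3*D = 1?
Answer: 460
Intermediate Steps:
D = 1/3 (D = (1/3)*1 = 1/3 ≈ 0.33333)
(177 + k(7, D)) + 276 = (177 + 7) + 276 = 184 + 276 = 460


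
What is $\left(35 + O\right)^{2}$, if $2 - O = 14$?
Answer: $529$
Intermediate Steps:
$O = -12$ ($O = 2 - 14 = -12$)
$\left(35 + O\right)^{2} = \left(35 - 12\right)^{2} = 23^{2} = 529$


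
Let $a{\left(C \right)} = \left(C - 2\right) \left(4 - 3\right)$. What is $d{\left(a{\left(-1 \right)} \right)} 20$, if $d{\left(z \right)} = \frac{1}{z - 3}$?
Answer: $- \frac{10}{3} \approx -3.3333$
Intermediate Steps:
$a{\left(C \right)} = -2 + C$ ($a{\left(C \right)} = \left(-2 + C\right) 1 = -2 + C$)
$d{\left(z \right)} = \frac{1}{-3 + z}$
$d{\left(a{\left(-1 \right)} \right)} 20 = \frac{1}{-3 - 3} \cdot 20 = \frac{1}{-6} \cdot 20 = \left(- \frac{1}{6}\right) 20 = - \frac{10}{3}$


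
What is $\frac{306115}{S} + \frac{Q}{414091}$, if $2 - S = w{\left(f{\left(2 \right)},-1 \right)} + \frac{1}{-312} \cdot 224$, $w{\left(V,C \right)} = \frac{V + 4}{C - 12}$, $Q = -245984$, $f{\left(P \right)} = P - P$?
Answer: $\frac{4943590166023}{48862738} \approx 1.0117 \cdot 10^{5}$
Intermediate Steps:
$f{\left(P \right)} = 0$
$w{\left(V,C \right)} = \frac{4 + V}{-12 + C}$
$S = \frac{118}{39}$ ($S = 2 - \left(\frac{4 + 0}{-12 - 1} + \frac{1}{-312} \cdot 224\right) = 2 - \left(\frac{1}{-13} \cdot 4 - \frac{28}{39}\right) = 2 - \left(\left(- \frac{1}{13}\right) 4 - \frac{28}{39}\right) = 2 - \left(- \frac{4}{13} - \frac{28}{39}\right) = 2 - - \frac{40}{39} = 2 + \frac{40}{39} = \frac{118}{39} \approx 3.0256$)
$\frac{306115}{S} + \frac{Q}{414091} = \frac{306115}{\frac{118}{39}} - \frac{245984}{414091} = 306115 \cdot \frac{39}{118} - \frac{245984}{414091} = \frac{11938485}{118} - \frac{245984}{414091} = \frac{4943590166023}{48862738}$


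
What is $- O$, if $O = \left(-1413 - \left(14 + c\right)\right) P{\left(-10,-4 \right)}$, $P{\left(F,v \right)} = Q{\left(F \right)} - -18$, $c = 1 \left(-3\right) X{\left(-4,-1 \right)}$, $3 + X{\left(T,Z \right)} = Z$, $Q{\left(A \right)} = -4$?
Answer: $20146$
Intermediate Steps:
$X{\left(T,Z \right)} = -3 + Z$
$c = 12$ ($c = 1 \left(-3\right) \left(-3 - 1\right) = \left(-3\right) \left(-4\right) = 12$)
$P{\left(F,v \right)} = 14$ ($P{\left(F,v \right)} = -4 - -18 = -4 + 18 = 14$)
$O = -20146$ ($O = \left(-1413 - \left(14 + 12\right)\right) 14 = \left(-1413 - 26\right) 14 = \left(-1439\right) 14 = -20146$)
$- O = \left(-1\right) \left(-20146\right) = 20146$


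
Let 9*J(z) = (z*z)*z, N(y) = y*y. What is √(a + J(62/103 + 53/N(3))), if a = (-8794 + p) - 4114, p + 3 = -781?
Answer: 83*I*√1464417115597/859329 ≈ 116.88*I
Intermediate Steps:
N(y) = y²
J(z) = z³/9 (J(z) = ((z*z)*z)/9 = (z²*z)/9 = z³/9)
p = -784 (p = -3 - 781 = -784)
a = -13692 (a = (-8794 - 784) - 4114 = -9578 - 4114 = -13692)
√(a + J(62/103 + 53/N(3))) = √(-13692 + (62/103 + 53/(3²))³/9) = √(-13692 + (62*(1/103) + 53/9)³/9) = √(-13692 + (62/103 + 53*(⅑))³/9) = √(-13692 + (62/103 + 53/9)³/9) = √(-13692 + (6017/927)³/9) = √(-13692 + (⅑)*(217841206913/796597983)) = √(-13692 + 217841206913/7169381847) = √(-97945335042211/7169381847) = 83*I*√1464417115597/859329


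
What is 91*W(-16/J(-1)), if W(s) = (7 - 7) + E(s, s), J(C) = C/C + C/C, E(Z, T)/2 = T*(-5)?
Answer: 7280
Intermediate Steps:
E(Z, T) = -10*T (E(Z, T) = 2*(T*(-5)) = 2*(-5*T) = -10*T)
J(C) = 2 (J(C) = 1 + 1 = 2)
W(s) = -10*s (W(s) = (7 - 7) - 10*s = 0 - 10*s = -10*s)
91*W(-16/J(-1)) = 91*(-(-160)/2) = 91*(-10*(-8)) = 91*80 = 7280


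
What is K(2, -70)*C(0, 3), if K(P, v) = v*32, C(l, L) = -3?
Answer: 6720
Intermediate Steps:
K(P, v) = 32*v
K(2, -70)*C(0, 3) = (32*(-70))*(-3) = -2240*(-3) = 6720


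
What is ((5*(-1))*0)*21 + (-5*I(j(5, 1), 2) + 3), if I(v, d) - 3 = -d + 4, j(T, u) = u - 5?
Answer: -22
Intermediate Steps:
j(T, u) = -5 + u
I(v, d) = 7 - d (I(v, d) = 3 + (-d + 4) = 3 + (4 - d) = 7 - d)
((5*(-1))*0)*21 + (-5*I(j(5, 1), 2) + 3) = ((5*(-1))*0)*21 + (-5*(7 - 1*2) + 3) = -5*0*21 + (-5*(7 - 2) + 3) = 0*21 + (-5*5 + 3) = 0 + (-25 + 3) = 0 - 22 = -22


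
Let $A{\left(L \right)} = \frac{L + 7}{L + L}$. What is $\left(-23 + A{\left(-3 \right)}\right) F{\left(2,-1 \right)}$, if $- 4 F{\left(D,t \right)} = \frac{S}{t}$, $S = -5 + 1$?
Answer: $\frac{71}{3} \approx 23.667$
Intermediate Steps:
$S = -4$
$F{\left(D,t \right)} = \frac{1}{t}$ ($F{\left(D,t \right)} = - \frac{\left(-4\right) \frac{1}{t}}{4} = \frac{1}{t}$)
$A{\left(L \right)} = \frac{7 + L}{2 L}$
$\left(-23 + A{\left(-3 \right)}\right) F{\left(2,-1 \right)} = \frac{-23 + \frac{7 - 3}{2 \left(-3\right)}}{-1} = \left(-23 + \frac{1}{2} \left(- \frac{1}{3}\right) 4\right) \left(-1\right) = \left(-23 - \frac{2}{3}\right) \left(-1\right) = \left(- \frac{71}{3}\right) \left(-1\right) = \frac{71}{3}$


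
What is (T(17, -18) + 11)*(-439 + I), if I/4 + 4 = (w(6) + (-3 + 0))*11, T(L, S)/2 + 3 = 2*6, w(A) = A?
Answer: -9367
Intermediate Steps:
T(L, S) = 18 (T(L, S) = -6 + 2*(2*6) = -6 + 2*12 = -6 + 24 = 18)
I = 116 (I = -16 + 4*((6 + (-3 + 0))*11) = -16 + 4*((6 - 3)*11) = -16 + 4*(3*11) = -16 + 4*33 = -16 + 132 = 116)
(T(17, -18) + 11)*(-439 + I) = (18 + 11)*(-439 + 116) = 29*(-323) = -9367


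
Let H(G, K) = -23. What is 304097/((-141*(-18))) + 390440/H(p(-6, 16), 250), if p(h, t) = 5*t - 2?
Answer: -983942489/58374 ≈ -16856.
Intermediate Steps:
p(h, t) = -2 + 5*t
304097/((-141*(-18))) + 390440/H(p(-6, 16), 250) = 304097/((-141*(-18))) + 390440/(-23) = 304097/2538 + 390440*(-1/23) = 304097*(1/2538) - 390440/23 = 304097/2538 - 390440/23 = -983942489/58374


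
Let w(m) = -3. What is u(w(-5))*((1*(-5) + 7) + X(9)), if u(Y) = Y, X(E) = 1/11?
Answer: -69/11 ≈ -6.2727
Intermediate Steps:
X(E) = 1/11
u(w(-5))*((1*(-5) + 7) + X(9)) = -3*((1*(-5) + 7) + 1/11) = -3*((-5 + 7) + 1/11) = -3*(2 + 1/11) = -3*23/11 = -69/11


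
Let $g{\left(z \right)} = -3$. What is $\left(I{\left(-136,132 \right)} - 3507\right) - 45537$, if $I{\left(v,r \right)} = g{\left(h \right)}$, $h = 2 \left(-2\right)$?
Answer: $-49047$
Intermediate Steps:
$h = -4$
$I{\left(v,r \right)} = -3$
$\left(I{\left(-136,132 \right)} - 3507\right) - 45537 = \left(-3 - 3507\right) - 45537 = -3510 - 45537 = -49047$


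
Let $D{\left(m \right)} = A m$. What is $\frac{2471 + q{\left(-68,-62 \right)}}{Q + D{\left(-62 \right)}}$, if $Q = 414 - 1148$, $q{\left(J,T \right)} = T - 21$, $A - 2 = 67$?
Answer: $- \frac{597}{1253} \approx -0.47646$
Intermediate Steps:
$A = 69$ ($A = 2 + 67 = 69$)
$D{\left(m \right)} = 69 m$
$q{\left(J,T \right)} = -21 + T$ ($q{\left(J,T \right)} = T - 21 = -21 + T$)
$Q = -734$
$\frac{2471 + q{\left(-68,-62 \right)}}{Q + D{\left(-62 \right)}} = \frac{2471 - 83}{-734 + 69 \left(-62\right)} = \frac{2471 - 83}{-734 - 4278} = \frac{2388}{-5012} = 2388 \left(- \frac{1}{5012}\right) = - \frac{597}{1253}$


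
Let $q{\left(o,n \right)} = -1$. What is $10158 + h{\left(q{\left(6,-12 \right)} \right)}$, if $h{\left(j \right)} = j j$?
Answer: $10159$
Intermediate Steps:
$h{\left(j \right)} = j^{2}$
$10158 + h{\left(q{\left(6,-12 \right)} \right)} = 10158 + \left(-1\right)^{2} = 10158 + 1 = 10159$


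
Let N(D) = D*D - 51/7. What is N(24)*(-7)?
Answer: -3981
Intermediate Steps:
N(D) = -51/7 + D² (N(D) = D² - 51*⅐ = D² - 51/7 = -51/7 + D²)
N(24)*(-7) = (-51/7 + 24²)*(-7) = (-51/7 + 576)*(-7) = (3981/7)*(-7) = -3981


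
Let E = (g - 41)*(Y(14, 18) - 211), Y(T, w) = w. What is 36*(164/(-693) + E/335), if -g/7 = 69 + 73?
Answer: 110700220/5159 ≈ 21458.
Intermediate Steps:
g = -994 (g = -7*(69 + 73) = -7*142 = -994)
E = 199755 (E = (-994 - 41)*(18 - 211) = -1035*(-193) = 199755)
36*(164/(-693) + E/335) = 36*(164/(-693) + 199755/335) = 36*(164*(-1/693) + 199755*(1/335)) = 36*(-164/693 + 39951/67) = 36*(27675055/46431) = 110700220/5159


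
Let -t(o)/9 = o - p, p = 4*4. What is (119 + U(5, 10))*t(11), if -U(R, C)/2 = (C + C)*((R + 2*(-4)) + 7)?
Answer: -1845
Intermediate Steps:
p = 16
U(R, C) = -4*C*(-1 + R) (U(R, C) = -2*(C + C)*((R + 2*(-4)) + 7) = -2*2*C*((R - 8) + 7) = -2*2*C*((-8 + R) + 7) = -2*2*C*(-1 + R) = -4*C*(-1 + R))
t(o) = 144 - 9*o (t(o) = -9*(o - 1*16) = -9*(o - 16) = -9*(-16 + o) = 144 - 9*o)
(119 + U(5, 10))*t(11) = (119 + 4*10*(1 - 1*5))*(144 - 9*11) = (119 + 4*10*(1 - 5))*(144 - 99) = (119 + 4*10*(-4))*45 = (119 - 160)*45 = -41*45 = -1845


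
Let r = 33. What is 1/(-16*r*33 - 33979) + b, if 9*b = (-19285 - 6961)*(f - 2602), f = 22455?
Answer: -26784141658723/462627 ≈ -5.7896e+7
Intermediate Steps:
b = -521061838/9 (b = ((-19285 - 6961)*(22455 - 2602))/9 = (-26246*19853)/9 = (1/9)*(-521061838) = -521061838/9 ≈ -5.7896e+7)
1/(-16*r*33 - 33979) + b = 1/(-16*33*33 - 33979) - 521061838/9 = 1/(-528*33 - 33979) - 521061838/9 = 1/(-17424 - 33979) - 521061838/9 = 1/(-51403) - 521061838/9 = -1/51403 - 521061838/9 = -26784141658723/462627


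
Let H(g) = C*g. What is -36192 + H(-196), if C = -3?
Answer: -35604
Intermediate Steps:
H(g) = -3*g
-36192 + H(-196) = -36192 - 3*(-196) = -36192 + 588 = -35604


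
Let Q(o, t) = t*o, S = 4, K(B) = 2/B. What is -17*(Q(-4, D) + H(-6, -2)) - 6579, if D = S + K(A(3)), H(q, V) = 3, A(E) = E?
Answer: -18938/3 ≈ -6312.7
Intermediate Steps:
D = 14/3 (D = 4 + 2/3 = 4 + 2*(⅓) = 4 + ⅔ = 14/3 ≈ 4.6667)
Q(o, t) = o*t
-17*(Q(-4, D) + H(-6, -2)) - 6579 = -17*(-4*14/3 + 3) - 6579 = -17*(-56/3 + 3) - 6579 = -17*(-47/3) - 6579 = 799/3 - 6579 = -18938/3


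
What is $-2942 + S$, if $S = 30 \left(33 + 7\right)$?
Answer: $-1742$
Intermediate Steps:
$S = 1200$ ($S = 30 \cdot 40 = 1200$)
$-2942 + S = -2942 + 1200 = -1742$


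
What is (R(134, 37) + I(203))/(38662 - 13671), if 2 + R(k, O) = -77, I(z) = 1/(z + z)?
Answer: -32073/10146346 ≈ -0.0031610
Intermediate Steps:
I(z) = 1/(2*z)
R(k, O) = -79 (R(k, O) = -2 - 77 = -79)
(R(134, 37) + I(203))/(38662 - 13671) = (-79 + (½)/203)/(38662 - 13671) = (-79 + (½)*(1/203))/24991 = (-79 + 1/406)*(1/24991) = -32073/406*1/24991 = -32073/10146346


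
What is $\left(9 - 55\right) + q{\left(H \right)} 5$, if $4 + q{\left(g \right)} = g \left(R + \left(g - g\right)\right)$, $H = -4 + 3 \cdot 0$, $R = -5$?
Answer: $34$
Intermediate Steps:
$H = -4$ ($H = -4 + 0 = -4$)
$q{\left(g \right)} = -4 - 5 g$ ($q{\left(g \right)} = -4 + g \left(-5 + \left(g - g\right)\right) = -4 + g \left(-5 + 0\right) = -4 + g \left(-5\right) = -4 - 5 g$)
$\left(9 - 55\right) + q{\left(H \right)} 5 = \left(9 - 55\right) + \left(-4 - -20\right) 5 = \left(9 - 55\right) + \left(-4 + 20\right) 5 = -46 + 16 \cdot 5 = -46 + 80 = 34$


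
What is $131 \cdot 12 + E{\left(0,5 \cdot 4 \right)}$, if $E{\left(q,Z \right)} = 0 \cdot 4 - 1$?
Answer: $1571$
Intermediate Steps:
$E{\left(q,Z \right)} = -1$ ($E{\left(q,Z \right)} = 0 - 1 = -1$)
$131 \cdot 12 + E{\left(0,5 \cdot 4 \right)} = 131 \cdot 12 - 1 = 1572 - 1 = 1571$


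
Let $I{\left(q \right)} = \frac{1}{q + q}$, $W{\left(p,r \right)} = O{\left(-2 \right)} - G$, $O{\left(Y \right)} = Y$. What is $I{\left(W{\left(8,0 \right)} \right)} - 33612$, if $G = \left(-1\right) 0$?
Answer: $- \frac{134449}{4} \approx -33612.0$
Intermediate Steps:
$G = 0$
$W{\left(p,r \right)} = -2$ ($W{\left(p,r \right)} = -2 - 0 = -2 + 0 = -2$)
$I{\left(q \right)} = \frac{1}{2 q}$
$I{\left(W{\left(8,0 \right)} \right)} - 33612 = \frac{1}{2 \left(-2\right)} - 33612 = \frac{1}{2} \left(- \frac{1}{2}\right) - 33612 = - \frac{1}{4} - 33612 = - \frac{134449}{4}$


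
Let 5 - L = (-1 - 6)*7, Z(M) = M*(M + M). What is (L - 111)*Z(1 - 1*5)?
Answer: -1824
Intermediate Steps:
Z(M) = 2*M² (Z(M) = M*(2*M) = 2*M²)
L = 54 (L = 5 - (-1 - 6)*7 = 5 - (-7)*7 = 5 - 1*(-49) = 5 + 49 = 54)
(L - 111)*Z(1 - 1*5) = (54 - 111)*(2*(1 - 1*5)²) = -114*(1 - 5)² = -114*(-4)² = -114*16 = -57*32 = -1824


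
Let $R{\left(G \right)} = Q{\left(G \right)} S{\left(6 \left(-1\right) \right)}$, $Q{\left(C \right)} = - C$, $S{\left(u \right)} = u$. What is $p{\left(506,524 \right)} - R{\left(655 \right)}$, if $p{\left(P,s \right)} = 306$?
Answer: $-3624$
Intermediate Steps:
$R{\left(G \right)} = 6 G$ ($R{\left(G \right)} = - G 6 \left(-1\right) = - G \left(-6\right) = 6 G$)
$p{\left(506,524 \right)} - R{\left(655 \right)} = 306 - 6 \cdot 655 = 306 - 3930 = -3624$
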